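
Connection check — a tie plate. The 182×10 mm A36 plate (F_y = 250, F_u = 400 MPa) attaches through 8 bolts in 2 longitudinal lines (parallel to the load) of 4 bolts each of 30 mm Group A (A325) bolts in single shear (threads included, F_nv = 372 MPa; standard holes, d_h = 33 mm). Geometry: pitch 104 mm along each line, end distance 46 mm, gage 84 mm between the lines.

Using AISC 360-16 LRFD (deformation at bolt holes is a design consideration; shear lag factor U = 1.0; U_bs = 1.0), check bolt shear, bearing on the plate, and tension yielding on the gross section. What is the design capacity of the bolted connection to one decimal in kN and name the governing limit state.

Bolt shear: A_b = π(30)²/4 = 706.86 mm². φR_n = 0.75 × 372 × 706.86 × 8 × 1 = 1577.7 kN.
Bearing (10 mm plate, F_u = 400 MPa): end bolts L_c = 46 − 33/2 = 29.5, R_n = min(1.2×29.5×10×400, 2.4×30×10×400) = 141.6 kN/bolt; interior L_c = 104 − 33 = 71, R_n = 288 kN/bolt. φR_n = 0.75 × (2×141.6 + 6×288) = 1508.4 kN.
Tension yield (gross): A_g = 182×10 = 1820 mm². φR_n = 0.90 × 250 × 1820 = 409.5 kN.
Governing: min(1577.7, 1508.4, 409.5) = 409.5 kN → gross-section yield.

409.5 kN (gross-section yield governs)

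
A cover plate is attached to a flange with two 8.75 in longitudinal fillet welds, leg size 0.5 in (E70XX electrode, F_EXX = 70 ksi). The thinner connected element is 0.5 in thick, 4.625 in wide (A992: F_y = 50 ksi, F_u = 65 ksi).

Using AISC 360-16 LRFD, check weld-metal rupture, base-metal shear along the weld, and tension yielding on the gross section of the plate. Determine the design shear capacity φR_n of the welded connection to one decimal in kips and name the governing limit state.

104.1 kips (gross-section yield governs)

Weld metal: throat = 0.707×0.5 = 0.3535 in, L = 2×8.75 = 17.5 in. φR_n = 0.75 × 0.6 × 70 × 0.3535 × 17.5 = 194.9 kips.
Base metal shear (0.5 in plate): yield φR_n = 1.0×0.6×50×0.5×17.5 = 262.5 kips; rupture φR_n = 0.75×0.6×65×0.5×17.5 = 255.9 kips; take 255.9 kips (rupture).
Tension yield (gross): A_g = 4.625×0.5 = 2.3125 in². φR_n = 0.90 × 50 × 2.3125 = 104.1 kips.
Governing: min(194.9, 255.9, 104.1) = 104.1 kips → gross-section yield.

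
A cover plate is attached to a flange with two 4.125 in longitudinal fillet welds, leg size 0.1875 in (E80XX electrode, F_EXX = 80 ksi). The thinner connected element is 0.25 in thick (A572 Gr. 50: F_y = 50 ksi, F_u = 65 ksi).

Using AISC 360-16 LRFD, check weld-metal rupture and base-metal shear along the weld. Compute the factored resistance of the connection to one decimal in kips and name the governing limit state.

Weld metal: throat = 0.707×0.1875 = 0.13256 in, L = 2×4.125 = 8.25 in. φR_n = 0.75 × 0.6 × 80 × 0.13256 × 8.25 = 39.4 kips.
Base metal shear (0.25 in plate): yield φR_n = 1.0×0.6×50×0.25×8.25 = 61.9 kips; rupture φR_n = 0.75×0.6×65×0.25×8.25 = 60.3 kips; take 60.3 kips (rupture).
Governing: min(39.4, 60.3) = 39.4 kips → weld metal.

39.4 kips (weld metal governs)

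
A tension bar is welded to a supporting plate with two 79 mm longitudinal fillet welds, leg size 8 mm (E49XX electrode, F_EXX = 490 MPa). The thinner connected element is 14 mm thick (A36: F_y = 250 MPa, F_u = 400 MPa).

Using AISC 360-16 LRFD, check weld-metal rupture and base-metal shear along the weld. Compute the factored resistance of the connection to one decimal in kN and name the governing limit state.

Weld metal: throat = 0.707×8 = 5.656 mm, L = 2×79 = 158 mm. φR_n = 0.75 × 0.6 × 490 × 5.656 × 158 = 197.0 kN.
Base metal shear (14 mm plate): yield φR_n = 1.0×0.6×250×14×158 = 331.8 kN; rupture φR_n = 0.75×0.6×400×14×158 = 398.2 kN; take 331.8 kN (yield).
Governing: min(197.0, 331.8) = 197.0 kN → weld metal.

197.0 kN (weld metal governs)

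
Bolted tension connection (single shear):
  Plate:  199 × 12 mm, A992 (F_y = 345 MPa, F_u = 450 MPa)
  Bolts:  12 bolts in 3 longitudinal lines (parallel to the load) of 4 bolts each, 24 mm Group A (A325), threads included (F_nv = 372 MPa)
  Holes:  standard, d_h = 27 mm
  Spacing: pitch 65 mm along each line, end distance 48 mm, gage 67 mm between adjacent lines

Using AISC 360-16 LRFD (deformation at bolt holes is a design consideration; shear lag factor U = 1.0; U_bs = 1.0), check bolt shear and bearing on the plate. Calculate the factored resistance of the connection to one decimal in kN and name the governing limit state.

Bolt shear: A_b = π(24)²/4 = 452.39 mm². φR_n = 0.75 × 372 × 452.39 × 12 × 1 = 1514.6 kN.
Bearing (12 mm plate, F_u = 450 MPa): end bolts L_c = 48 − 27/2 = 34.5, R_n = min(1.2×34.5×12×450, 2.4×24×12×450) = 223.56 kN/bolt; interior L_c = 65 − 27 = 38, R_n = 246.24 kN/bolt. φR_n = 0.75 × (3×223.56 + 9×246.24) = 2165.1 kN.
Governing: min(1514.6, 2165.1) = 1514.6 kN → bolt shear.

1514.6 kN (bolt shear governs)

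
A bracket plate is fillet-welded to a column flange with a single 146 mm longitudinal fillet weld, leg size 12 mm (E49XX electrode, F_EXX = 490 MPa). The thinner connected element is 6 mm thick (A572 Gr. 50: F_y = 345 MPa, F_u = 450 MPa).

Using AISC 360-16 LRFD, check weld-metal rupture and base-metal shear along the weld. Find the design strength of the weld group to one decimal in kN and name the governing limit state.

177.4 kN (base-metal shear governs)

Weld metal: throat = 0.707×12 = 8.484 mm, L = 146 mm. φR_n = 0.75 × 0.6 × 490 × 8.484 × 146 = 273.1 kN.
Base metal shear (6 mm plate): yield φR_n = 1.0×0.6×345×6×146 = 181.3 kN; rupture φR_n = 0.75×0.6×450×6×146 = 177.4 kN; take 177.4 kN (rupture).
Governing: min(273.1, 177.4) = 177.4 kN → base-metal shear.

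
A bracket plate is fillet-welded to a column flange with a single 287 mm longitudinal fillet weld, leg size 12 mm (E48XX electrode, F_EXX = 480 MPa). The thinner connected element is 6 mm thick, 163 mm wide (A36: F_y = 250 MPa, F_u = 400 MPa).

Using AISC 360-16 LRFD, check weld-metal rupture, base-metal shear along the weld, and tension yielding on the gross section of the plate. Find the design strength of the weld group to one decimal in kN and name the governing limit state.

Weld metal: throat = 0.707×12 = 8.484 mm, L = 287 mm. φR_n = 0.75 × 0.6 × 480 × 8.484 × 287 = 525.9 kN.
Base metal shear (6 mm plate): yield φR_n = 1.0×0.6×250×6×287 = 258.3 kN; rupture φR_n = 0.75×0.6×400×6×287 = 310.0 kN; take 258.3 kN (yield).
Tension yield (gross): A_g = 163×6 = 978 mm². φR_n = 0.90 × 250 × 978 = 220.1 kN.
Governing: min(525.9, 258.3, 220.1) = 220.1 kN → gross-section yield.

220.1 kN (gross-section yield governs)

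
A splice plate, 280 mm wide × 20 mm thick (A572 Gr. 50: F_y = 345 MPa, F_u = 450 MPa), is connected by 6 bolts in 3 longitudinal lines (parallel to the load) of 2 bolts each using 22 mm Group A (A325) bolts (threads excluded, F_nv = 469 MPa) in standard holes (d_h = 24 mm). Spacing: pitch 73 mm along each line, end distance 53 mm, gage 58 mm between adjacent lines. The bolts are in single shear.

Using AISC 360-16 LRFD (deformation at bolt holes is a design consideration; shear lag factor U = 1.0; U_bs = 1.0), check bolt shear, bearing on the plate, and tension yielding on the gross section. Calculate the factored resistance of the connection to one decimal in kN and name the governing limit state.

802.3 kN (bolt shear governs)

Bolt shear: A_b = π(22)²/4 = 380.13 mm². φR_n = 0.75 × 469 × 380.13 × 6 × 1 = 802.3 kN.
Bearing (20 mm plate, F_u = 450 MPa): end bolts L_c = 53 − 24/2 = 41, R_n = min(1.2×41×20×450, 2.4×22×20×450) = 442.8 kN/bolt; interior L_c = 73 − 24 = 49, R_n = 475.2 kN/bolt. φR_n = 0.75 × (3×442.8 + 3×475.2) = 2065.5 kN.
Tension yield (gross): A_g = 280×20 = 5600 mm². φR_n = 0.90 × 345 × 5600 = 1738.8 kN.
Governing: min(802.3, 2065.5, 1738.8) = 802.3 kN → bolt shear.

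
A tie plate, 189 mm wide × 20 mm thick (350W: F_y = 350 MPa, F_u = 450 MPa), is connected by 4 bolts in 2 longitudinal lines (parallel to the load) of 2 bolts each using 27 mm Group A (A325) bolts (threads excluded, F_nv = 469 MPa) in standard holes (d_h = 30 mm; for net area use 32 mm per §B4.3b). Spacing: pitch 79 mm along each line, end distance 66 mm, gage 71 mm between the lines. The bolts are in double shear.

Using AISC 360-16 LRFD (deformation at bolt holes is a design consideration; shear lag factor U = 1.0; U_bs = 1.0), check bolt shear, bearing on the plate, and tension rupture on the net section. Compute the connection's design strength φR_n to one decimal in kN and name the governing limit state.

Bolt shear: A_b = π(27)²/4 = 572.56 mm². φR_n = 0.75 × 469 × 572.56 × 4 × 2 = 1611.2 kN.
Bearing (20 mm plate, F_u = 450 MPa): end bolts L_c = 66 − 30/2 = 51, R_n = min(1.2×51×20×450, 2.4×27×20×450) = 550.8 kN/bolt; interior L_c = 79 − 30 = 49, R_n = 529.2 kN/bolt. φR_n = 0.75 × (2×550.8 + 2×529.2) = 1620.0 kN.
Tension rupture (net): A_n = (189 − 2×32)×20 = 2500 mm² (U = 1.0, A_e = A_n). φR_n = 0.75 × 450 × 2500 = 843.8 kN.
Governing: min(1611.2, 1620.0, 843.8) = 843.8 kN → net-section rupture.

843.8 kN (net-section rupture governs)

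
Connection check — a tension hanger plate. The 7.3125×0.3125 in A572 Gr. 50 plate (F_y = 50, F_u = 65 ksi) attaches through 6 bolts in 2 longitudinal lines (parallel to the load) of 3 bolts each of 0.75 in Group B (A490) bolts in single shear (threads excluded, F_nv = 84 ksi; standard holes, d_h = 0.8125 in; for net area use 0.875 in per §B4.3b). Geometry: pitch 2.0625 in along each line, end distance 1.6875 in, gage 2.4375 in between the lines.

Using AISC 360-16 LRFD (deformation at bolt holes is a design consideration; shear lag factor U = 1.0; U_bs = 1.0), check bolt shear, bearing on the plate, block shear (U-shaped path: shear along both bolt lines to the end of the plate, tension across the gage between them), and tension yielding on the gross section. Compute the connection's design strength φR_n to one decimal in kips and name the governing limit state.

Bolt shear: A_b = π(0.75)²/4 = 0.44179 in². φR_n = 0.75 × 84 × 0.44179 × 6 × 1 = 167.0 kips.
Bearing (0.3125 in plate, F_u = 65 ksi): end bolts L_c = 1.6875 − 0.8125/2 = 1.28125, R_n = min(1.2×1.28125×0.3125×65, 2.4×0.75×0.3125×65) = 31.23 kips/bolt; interior L_c = 2.0625 − 0.8125 = 1.25, R_n = 30.469 kips/bolt. φR_n = 0.75 × (2×31.23 + 4×30.469) = 138.3 kips.
Block shear: shear path 2×[1.6875+2×2.0625] = 2×5.8125 in, A_gv = 3.6328, A_nv = 2×(5.8125 − 2.5×0.875)×0.3125 = 2.2656 in²; tension across gage: (2.4375 − 1×0.875)×0.3125 = 0.48828 in². R_n = min(0.6×65×2.2656, 0.6×50×3.6328) + 1.0×65×0.48828 = min(88.358, 108.98) + 31.738 = 120.1 kips. φR_n = 0.75 × 120.1 = 90.1 kips.
Tension yield (gross): A_g = 7.3125×0.3125 = 2.2852 in². φR_n = 0.90 × 50 × 2.2852 = 102.8 kips.
Governing: min(167.0, 138.3, 90.1, 102.8) = 90.1 kips → block shear.

90.1 kips (block shear governs)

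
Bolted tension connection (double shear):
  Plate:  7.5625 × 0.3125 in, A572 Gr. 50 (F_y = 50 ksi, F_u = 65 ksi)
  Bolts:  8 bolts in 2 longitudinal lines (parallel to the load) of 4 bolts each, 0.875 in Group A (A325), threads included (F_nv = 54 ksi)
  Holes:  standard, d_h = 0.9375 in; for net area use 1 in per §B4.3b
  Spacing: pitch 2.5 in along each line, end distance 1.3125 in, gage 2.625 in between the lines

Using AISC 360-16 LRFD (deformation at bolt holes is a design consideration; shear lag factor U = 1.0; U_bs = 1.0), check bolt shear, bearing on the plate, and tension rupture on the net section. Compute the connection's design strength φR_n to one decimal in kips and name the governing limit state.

84.7 kips (net-section rupture governs)

Bolt shear: A_b = π(0.875)²/4 = 0.60132 in². φR_n = 0.75 × 54 × 0.60132 × 8 × 2 = 389.7 kips.
Bearing (0.3125 in plate, F_u = 65 ksi): end bolts L_c = 1.3125 − 0.9375/2 = 0.84375, R_n = min(1.2×0.84375×0.3125×65, 2.4×0.875×0.3125×65) = 20.566 kips/bolt; interior L_c = 2.5 − 0.9375 = 1.5625, R_n = 38.086 kips/bolt. φR_n = 0.75 × (2×20.566 + 6×38.086) = 202.2 kips.
Tension rupture (net): A_n = (7.5625 − 2×1)×0.3125 = 1.7383 in² (U = 1.0, A_e = A_n). φR_n = 0.75 × 65 × 1.7383 = 84.7 kips.
Governing: min(389.7, 202.2, 84.7) = 84.7 kips → net-section rupture.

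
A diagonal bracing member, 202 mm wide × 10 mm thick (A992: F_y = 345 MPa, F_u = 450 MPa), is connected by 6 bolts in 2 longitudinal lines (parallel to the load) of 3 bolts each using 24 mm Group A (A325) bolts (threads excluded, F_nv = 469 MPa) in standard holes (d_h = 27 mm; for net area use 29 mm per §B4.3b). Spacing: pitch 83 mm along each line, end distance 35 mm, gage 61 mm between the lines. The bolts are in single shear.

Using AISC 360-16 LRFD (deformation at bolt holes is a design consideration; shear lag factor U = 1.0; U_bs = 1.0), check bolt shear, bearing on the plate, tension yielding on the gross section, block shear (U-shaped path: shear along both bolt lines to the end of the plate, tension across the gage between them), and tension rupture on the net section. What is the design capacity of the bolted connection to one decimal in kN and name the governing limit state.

486.0 kN (net-section rupture governs)

Bolt shear: A_b = π(24)²/4 = 452.39 mm². φR_n = 0.75 × 469 × 452.39 × 6 × 1 = 954.8 kN.
Bearing (10 mm plate, F_u = 450 MPa): end bolts L_c = 35 − 27/2 = 21.5, R_n = min(1.2×21.5×10×450, 2.4×24×10×450) = 116.1 kN/bolt; interior L_c = 83 − 27 = 56, R_n = 259.2 kN/bolt. φR_n = 0.75 × (2×116.1 + 4×259.2) = 951.8 kN.
Tension yield (gross): A_g = 202×10 = 2020 mm². φR_n = 0.90 × 345 × 2020 = 627.2 kN.
Block shear: shear path 2×[35+2×83] = 2×201 mm, A_gv = 4020, A_nv = 2×(201 − 2.5×29)×10 = 2570 mm²; tension across gage: (61 − 1×29)×10 = 320 mm². R_n = min(0.6×450×2570, 0.6×345×4020) + 1.0×450×320 = min(693.9, 832.14) + 144 = 837.9 kN. φR_n = 0.75 × 837.9 = 628.4 kN.
Tension rupture (net): A_n = (202 − 2×29)×10 = 1440 mm² (U = 1.0, A_e = A_n). φR_n = 0.75 × 450 × 1440 = 486.0 kN.
Governing: min(954.8, 951.8, 627.2, 628.4, 486.0) = 486.0 kN → net-section rupture.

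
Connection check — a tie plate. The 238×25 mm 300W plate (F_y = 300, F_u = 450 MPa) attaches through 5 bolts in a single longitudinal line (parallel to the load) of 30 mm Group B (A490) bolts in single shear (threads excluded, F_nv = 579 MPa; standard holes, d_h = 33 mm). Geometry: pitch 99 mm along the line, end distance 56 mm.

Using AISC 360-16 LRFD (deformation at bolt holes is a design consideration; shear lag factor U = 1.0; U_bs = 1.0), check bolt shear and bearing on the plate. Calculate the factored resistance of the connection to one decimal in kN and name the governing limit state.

Bolt shear: A_b = π(30)²/4 = 706.86 mm². φR_n = 0.75 × 579 × 706.86 × 5 × 1 = 1534.8 kN.
Bearing (25 mm plate, F_u = 450 MPa): end bolts L_c = 56 − 33/2 = 39.5, R_n = min(1.2×39.5×25×450, 2.4×30×25×450) = 533.25 kN/bolt; interior L_c = 99 − 33 = 66, R_n = 810 kN/bolt. φR_n = 0.75 × (1×533.25 + 4×810) = 2829.9 kN.
Governing: min(1534.8, 2829.9) = 1534.8 kN → bolt shear.

1534.8 kN (bolt shear governs)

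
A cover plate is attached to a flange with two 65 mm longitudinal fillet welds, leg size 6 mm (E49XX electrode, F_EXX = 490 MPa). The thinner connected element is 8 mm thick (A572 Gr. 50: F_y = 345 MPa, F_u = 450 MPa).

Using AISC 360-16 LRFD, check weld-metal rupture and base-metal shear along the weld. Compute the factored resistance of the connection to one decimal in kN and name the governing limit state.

Weld metal: throat = 0.707×6 = 4.242 mm, L = 2×65 = 130 mm. φR_n = 0.75 × 0.6 × 490 × 4.242 × 130 = 121.6 kN.
Base metal shear (8 mm plate): yield φR_n = 1.0×0.6×345×8×130 = 215.3 kN; rupture φR_n = 0.75×0.6×450×8×130 = 210.6 kN; take 210.6 kN (rupture).
Governing: min(121.6, 210.6) = 121.6 kN → weld metal.

121.6 kN (weld metal governs)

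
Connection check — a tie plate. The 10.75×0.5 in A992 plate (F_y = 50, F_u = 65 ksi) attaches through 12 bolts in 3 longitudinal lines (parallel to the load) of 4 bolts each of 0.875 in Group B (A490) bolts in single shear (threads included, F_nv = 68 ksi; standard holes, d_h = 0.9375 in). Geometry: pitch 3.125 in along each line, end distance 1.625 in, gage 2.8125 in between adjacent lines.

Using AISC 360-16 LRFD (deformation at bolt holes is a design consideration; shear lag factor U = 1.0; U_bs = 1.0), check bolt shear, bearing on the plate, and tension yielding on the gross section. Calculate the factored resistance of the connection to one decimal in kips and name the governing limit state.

241.9 kips (gross-section yield governs)

Bolt shear: A_b = π(0.875)²/4 = 0.60132 in². φR_n = 0.75 × 68 × 0.60132 × 12 × 1 = 368.0 kips.
Bearing (0.5 in plate, F_u = 65 ksi): end bolts L_c = 1.625 − 0.9375/2 = 1.15625, R_n = min(1.2×1.15625×0.5×65, 2.4×0.875×0.5×65) = 45.094 kips/bolt; interior L_c = 3.125 − 0.9375 = 2.1875, R_n = 68.25 kips/bolt. φR_n = 0.75 × (3×45.094 + 9×68.25) = 562.1 kips.
Tension yield (gross): A_g = 10.75×0.5 = 5.375 in². φR_n = 0.90 × 50 × 5.375 = 241.9 kips.
Governing: min(368.0, 562.1, 241.9) = 241.9 kips → gross-section yield.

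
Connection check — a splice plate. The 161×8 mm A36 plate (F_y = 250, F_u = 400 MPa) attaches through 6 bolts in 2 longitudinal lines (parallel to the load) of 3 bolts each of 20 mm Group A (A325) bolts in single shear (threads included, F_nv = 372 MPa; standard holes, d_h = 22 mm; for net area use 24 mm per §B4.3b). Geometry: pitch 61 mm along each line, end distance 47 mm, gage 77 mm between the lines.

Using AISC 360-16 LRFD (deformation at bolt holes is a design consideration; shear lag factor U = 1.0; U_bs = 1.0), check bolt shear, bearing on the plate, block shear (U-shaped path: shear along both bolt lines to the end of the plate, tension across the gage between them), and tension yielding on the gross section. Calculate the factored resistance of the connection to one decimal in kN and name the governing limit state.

Bolt shear: A_b = π(20)²/4 = 314.16 mm². φR_n = 0.75 × 372 × 314.16 × 6 × 1 = 525.9 kN.
Bearing (8 mm plate, F_u = 400 MPa): end bolts L_c = 47 − 22/2 = 36, R_n = min(1.2×36×8×400, 2.4×20×8×400) = 138.24 kN/bolt; interior L_c = 61 − 22 = 39, R_n = 149.76 kN/bolt. φR_n = 0.75 × (2×138.24 + 4×149.76) = 656.6 kN.
Block shear: shear path 2×[47+2×61] = 2×169 mm, A_gv = 2704, A_nv = 2×(169 − 2.5×24)×8 = 1744 mm²; tension across gage: (77 − 1×24)×8 = 424 mm². R_n = min(0.6×400×1744, 0.6×250×2704) + 1.0×400×424 = min(418.56, 405.6) + 169.6 = 575.2 kN. φR_n = 0.75 × 575.2 = 431.4 kN.
Tension yield (gross): A_g = 161×8 = 1288 mm². φR_n = 0.90 × 250 × 1288 = 289.8 kN.
Governing: min(525.9, 656.6, 431.4, 289.8) = 289.8 kN → gross-section yield.

289.8 kN (gross-section yield governs)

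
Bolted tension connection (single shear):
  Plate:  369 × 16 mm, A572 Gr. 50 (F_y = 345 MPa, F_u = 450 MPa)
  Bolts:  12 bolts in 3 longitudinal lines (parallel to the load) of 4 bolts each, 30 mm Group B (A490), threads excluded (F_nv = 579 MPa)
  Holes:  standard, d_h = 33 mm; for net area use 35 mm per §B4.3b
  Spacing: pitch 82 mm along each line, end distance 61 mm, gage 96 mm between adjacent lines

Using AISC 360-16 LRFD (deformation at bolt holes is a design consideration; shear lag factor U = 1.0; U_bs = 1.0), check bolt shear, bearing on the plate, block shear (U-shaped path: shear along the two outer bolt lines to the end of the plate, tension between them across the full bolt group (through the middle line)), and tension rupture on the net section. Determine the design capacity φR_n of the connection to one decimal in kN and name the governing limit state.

Bolt shear: A_b = π(30)²/4 = 706.86 mm². φR_n = 0.75 × 579 × 706.86 × 12 × 1 = 3683.4 kN.
Bearing (16 mm plate, F_u = 450 MPa): end bolts L_c = 61 − 33/2 = 44.5, R_n = min(1.2×44.5×16×450, 2.4×30×16×450) = 384.48 kN/bolt; interior L_c = 82 − 33 = 49, R_n = 423.36 kN/bolt. φR_n = 0.75 × (3×384.48 + 9×423.36) = 3722.8 kN.
Block shear: shear path 2×[61+3×82] = 2×307 mm, A_gv = 9824, A_nv = 2×(307 − 3.5×35)×16 = 5904 mm²; tension across gage: (192 − 2×35)×16 = 1952 mm². R_n = min(0.6×450×5904, 0.6×345×9824) + 1.0×450×1952 = min(1594.1, 2033.6) + 878.4 = 2472.5 kN. φR_n = 0.75 × 2472.5 = 1854.4 kN.
Tension rupture (net): A_n = (369 − 3×35)×16 = 4224 mm² (U = 1.0, A_e = A_n). φR_n = 0.75 × 450 × 4224 = 1425.6 kN.
Governing: min(3683.4, 3722.8, 1854.4, 1425.6) = 1425.6 kN → net-section rupture.

1425.6 kN (net-section rupture governs)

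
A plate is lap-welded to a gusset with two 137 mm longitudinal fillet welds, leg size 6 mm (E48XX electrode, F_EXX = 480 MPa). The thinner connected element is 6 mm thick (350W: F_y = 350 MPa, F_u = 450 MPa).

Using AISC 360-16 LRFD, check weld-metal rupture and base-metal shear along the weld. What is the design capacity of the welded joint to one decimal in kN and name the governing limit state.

Weld metal: throat = 0.707×6 = 4.242 mm, L = 2×137 = 274 mm. φR_n = 0.75 × 0.6 × 480 × 4.242 × 274 = 251.1 kN.
Base metal shear (6 mm plate): yield φR_n = 1.0×0.6×350×6×274 = 345.2 kN; rupture φR_n = 0.75×0.6×450×6×274 = 332.9 kN; take 332.9 kN (rupture).
Governing: min(251.1, 332.9) = 251.1 kN → weld metal.

251.1 kN (weld metal governs)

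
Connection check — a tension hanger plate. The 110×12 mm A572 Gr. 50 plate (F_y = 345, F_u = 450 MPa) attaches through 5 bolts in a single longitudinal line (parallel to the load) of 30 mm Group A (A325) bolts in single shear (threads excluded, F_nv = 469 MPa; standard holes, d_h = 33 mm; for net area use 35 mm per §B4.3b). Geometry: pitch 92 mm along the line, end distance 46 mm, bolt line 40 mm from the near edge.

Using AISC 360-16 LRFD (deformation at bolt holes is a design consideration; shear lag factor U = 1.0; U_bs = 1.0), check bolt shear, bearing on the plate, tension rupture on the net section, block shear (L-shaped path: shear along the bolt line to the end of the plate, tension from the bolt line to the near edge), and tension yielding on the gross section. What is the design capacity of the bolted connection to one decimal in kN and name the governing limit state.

Bolt shear: A_b = π(30)²/4 = 706.86 mm². φR_n = 0.75 × 469 × 706.86 × 5 × 1 = 1243.2 kN.
Bearing (12 mm plate, F_u = 450 MPa): end bolts L_c = 46 − 33/2 = 29.5, R_n = min(1.2×29.5×12×450, 2.4×30×12×450) = 191.16 kN/bolt; interior L_c = 92 − 33 = 59, R_n = 382.32 kN/bolt. φR_n = 0.75 × (1×191.16 + 4×382.32) = 1290.3 kN.
Tension rupture (net): A_n = (110 − 1×35)×12 = 900 mm² (U = 1.0, A_e = A_n). φR_n = 0.75 × 450 × 900 = 303.8 kN.
Block shear: shear path 1×[46+4×92] = 1×414 mm, A_gv = 4968, A_nv = 1×(414 − 4.5×35)×12 = 3078 mm²; tension to near edge: (40 − 0.5×35)×12 = 270 mm². R_n = min(0.6×450×3078, 0.6×345×4968) + 1.0×450×270 = min(831.06, 1028.4) + 121.5 = 952.56 kN. φR_n = 0.75 × 952.56 = 714.4 kN.
Tension yield (gross): A_g = 110×12 = 1320 mm². φR_n = 0.90 × 345 × 1320 = 409.9 kN.
Governing: min(1243.2, 1290.3, 303.8, 714.4, 409.9) = 303.8 kN → net-section rupture.

303.8 kN (net-section rupture governs)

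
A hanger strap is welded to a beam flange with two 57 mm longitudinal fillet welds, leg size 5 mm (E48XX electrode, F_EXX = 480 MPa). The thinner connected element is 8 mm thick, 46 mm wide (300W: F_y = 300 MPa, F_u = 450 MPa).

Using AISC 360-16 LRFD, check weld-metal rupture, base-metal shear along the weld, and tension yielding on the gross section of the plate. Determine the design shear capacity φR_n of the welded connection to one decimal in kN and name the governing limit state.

Weld metal: throat = 0.707×5 = 3.535 mm, L = 2×57 = 114 mm. φR_n = 0.75 × 0.6 × 480 × 3.535 × 114 = 87.0 kN.
Base metal shear (8 mm plate): yield φR_n = 1.0×0.6×300×8×114 = 164.2 kN; rupture φR_n = 0.75×0.6×450×8×114 = 184.7 kN; take 164.2 kN (yield).
Tension yield (gross): A_g = 46×8 = 368 mm². φR_n = 0.90 × 300 × 368 = 99.4 kN.
Governing: min(87.0, 164.2, 99.4) = 87.0 kN → weld metal.

87.0 kN (weld metal governs)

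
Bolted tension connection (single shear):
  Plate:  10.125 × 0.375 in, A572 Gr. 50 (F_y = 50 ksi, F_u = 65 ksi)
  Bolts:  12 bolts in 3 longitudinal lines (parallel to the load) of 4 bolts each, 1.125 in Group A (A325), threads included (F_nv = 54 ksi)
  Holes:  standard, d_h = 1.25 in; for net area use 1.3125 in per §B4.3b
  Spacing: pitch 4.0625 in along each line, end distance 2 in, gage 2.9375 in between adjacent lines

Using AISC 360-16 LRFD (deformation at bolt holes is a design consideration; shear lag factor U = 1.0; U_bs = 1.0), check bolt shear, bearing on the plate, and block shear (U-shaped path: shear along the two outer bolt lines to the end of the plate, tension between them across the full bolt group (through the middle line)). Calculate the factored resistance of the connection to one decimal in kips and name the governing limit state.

Bolt shear: A_b = π(1.125)²/4 = 0.99402 in². φR_n = 0.75 × 54 × 0.99402 × 12 × 1 = 483.1 kips.
Bearing (0.375 in plate, F_u = 65 ksi): end bolts L_c = 2 − 1.25/2 = 1.375, R_n = min(1.2×1.375×0.375×65, 2.4×1.125×0.375×65) = 40.219 kips/bolt; interior L_c = 4.0625 − 1.25 = 2.8125, R_n = 65.813 kips/bolt. φR_n = 0.75 × (3×40.219 + 9×65.813) = 534.7 kips.
Block shear: shear path 2×[2+3×4.0625] = 2×14.1875 in, A_gv = 10.641, A_nv = 2×(14.1875 − 3.5×1.3125)×0.375 = 7.1953 in²; tension across gage: (5.875 − 2×1.3125)×0.375 = 1.2188 in². R_n = min(0.6×65×7.1953, 0.6×50×10.641) + 1.0×65×1.2188 = min(280.62, 319.23) + 79.222 = 359.84 kips. φR_n = 0.75 × 359.84 = 269.9 kips.
Governing: min(483.1, 534.7, 269.9) = 269.9 kips → block shear.

269.9 kips (block shear governs)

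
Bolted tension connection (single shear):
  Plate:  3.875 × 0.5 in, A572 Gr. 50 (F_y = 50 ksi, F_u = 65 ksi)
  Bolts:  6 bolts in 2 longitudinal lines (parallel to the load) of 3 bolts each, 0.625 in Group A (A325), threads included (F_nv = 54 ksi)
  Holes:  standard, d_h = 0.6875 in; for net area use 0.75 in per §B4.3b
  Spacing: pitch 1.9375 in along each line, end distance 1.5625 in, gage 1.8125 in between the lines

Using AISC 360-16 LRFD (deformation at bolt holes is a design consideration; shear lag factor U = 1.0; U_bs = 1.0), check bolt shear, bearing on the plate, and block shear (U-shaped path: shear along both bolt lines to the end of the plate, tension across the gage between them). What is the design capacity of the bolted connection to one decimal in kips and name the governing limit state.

Bolt shear: A_b = π(0.625)²/4 = 0.3068 in². φR_n = 0.75 × 54 × 0.3068 × 6 × 1 = 74.6 kips.
Bearing (0.5 in plate, F_u = 65 ksi): end bolts L_c = 1.5625 − 0.6875/2 = 1.21875, R_n = min(1.2×1.21875×0.5×65, 2.4×0.625×0.5×65) = 47.531 kips/bolt; interior L_c = 1.9375 − 0.6875 = 1.25, R_n = 48.75 kips/bolt. φR_n = 0.75 × (2×47.531 + 4×48.75) = 217.5 kips.
Block shear: shear path 2×[1.5625+2×1.9375] = 2×5.4375 in, A_gv = 5.4375, A_nv = 2×(5.4375 − 2.5×0.75)×0.5 = 3.5625 in²; tension across gage: (1.8125 − 1×0.75)×0.5 = 0.53125 in². R_n = min(0.6×65×3.5625, 0.6×50×5.4375) + 1.0×65×0.53125 = min(138.94, 163.13) + 34.531 = 173.47 kips. φR_n = 0.75 × 173.47 = 130.1 kips.
Governing: min(74.6, 217.5, 130.1) = 74.6 kips → bolt shear.

74.6 kips (bolt shear governs)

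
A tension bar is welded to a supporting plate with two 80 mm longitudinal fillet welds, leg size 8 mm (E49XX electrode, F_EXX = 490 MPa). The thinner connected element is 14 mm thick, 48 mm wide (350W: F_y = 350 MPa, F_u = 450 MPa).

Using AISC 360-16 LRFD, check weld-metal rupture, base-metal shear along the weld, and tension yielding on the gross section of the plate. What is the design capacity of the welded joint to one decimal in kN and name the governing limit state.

199.5 kN (weld metal governs)

Weld metal: throat = 0.707×8 = 5.656 mm, L = 2×80 = 160 mm. φR_n = 0.75 × 0.6 × 490 × 5.656 × 160 = 199.5 kN.
Base metal shear (14 mm plate): yield φR_n = 1.0×0.6×350×14×160 = 470.4 kN; rupture φR_n = 0.75×0.6×450×14×160 = 453.6 kN; take 453.6 kN (rupture).
Tension yield (gross): A_g = 48×14 = 672 mm². φR_n = 0.90 × 350 × 672 = 211.7 kN.
Governing: min(199.5, 453.6, 211.7) = 199.5 kN → weld metal.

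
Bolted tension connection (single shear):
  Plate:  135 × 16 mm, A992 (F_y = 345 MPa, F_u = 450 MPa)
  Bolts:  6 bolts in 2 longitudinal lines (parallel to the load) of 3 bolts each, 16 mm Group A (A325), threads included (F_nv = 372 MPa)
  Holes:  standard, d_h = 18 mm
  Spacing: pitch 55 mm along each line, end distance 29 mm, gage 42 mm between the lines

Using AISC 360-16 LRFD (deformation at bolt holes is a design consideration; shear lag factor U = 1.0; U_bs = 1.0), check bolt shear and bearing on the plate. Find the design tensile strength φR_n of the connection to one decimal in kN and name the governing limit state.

336.6 kN (bolt shear governs)

Bolt shear: A_b = π(16)²/4 = 201.06 mm². φR_n = 0.75 × 372 × 201.06 × 6 × 1 = 336.6 kN.
Bearing (16 mm plate, F_u = 450 MPa): end bolts L_c = 29 − 18/2 = 20, R_n = min(1.2×20×16×450, 2.4×16×16×450) = 172.8 kN/bolt; interior L_c = 55 − 18 = 37, R_n = 276.48 kN/bolt. φR_n = 0.75 × (2×172.8 + 4×276.48) = 1088.6 kN.
Governing: min(336.6, 1088.6) = 336.6 kN → bolt shear.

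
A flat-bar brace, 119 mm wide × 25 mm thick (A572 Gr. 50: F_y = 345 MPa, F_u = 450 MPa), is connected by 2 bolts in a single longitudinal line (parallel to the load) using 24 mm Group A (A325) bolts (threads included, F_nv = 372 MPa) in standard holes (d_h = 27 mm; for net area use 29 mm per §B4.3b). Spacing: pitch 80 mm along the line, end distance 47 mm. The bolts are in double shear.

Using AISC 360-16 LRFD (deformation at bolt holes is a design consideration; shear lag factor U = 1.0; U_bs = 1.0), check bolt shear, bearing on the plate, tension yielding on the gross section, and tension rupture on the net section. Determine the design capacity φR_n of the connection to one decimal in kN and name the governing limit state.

504.9 kN (bolt shear governs)

Bolt shear: A_b = π(24)²/4 = 452.39 mm². φR_n = 0.75 × 372 × 452.39 × 2 × 2 = 504.9 kN.
Bearing (25 mm plate, F_u = 450 MPa): end bolts L_c = 47 − 27/2 = 33.5, R_n = min(1.2×33.5×25×450, 2.4×24×25×450) = 452.25 kN/bolt; interior L_c = 80 − 27 = 53, R_n = 648 kN/bolt. φR_n = 0.75 × (1×452.25 + 1×648) = 825.2 kN.
Tension yield (gross): A_g = 119×25 = 2975 mm². φR_n = 0.90 × 345 × 2975 = 923.7 kN.
Tension rupture (net): A_n = (119 − 1×29)×25 = 2250 mm² (U = 1.0, A_e = A_n). φR_n = 0.75 × 450 × 2250 = 759.4 kN.
Governing: min(504.9, 825.2, 923.7, 759.4) = 504.9 kN → bolt shear.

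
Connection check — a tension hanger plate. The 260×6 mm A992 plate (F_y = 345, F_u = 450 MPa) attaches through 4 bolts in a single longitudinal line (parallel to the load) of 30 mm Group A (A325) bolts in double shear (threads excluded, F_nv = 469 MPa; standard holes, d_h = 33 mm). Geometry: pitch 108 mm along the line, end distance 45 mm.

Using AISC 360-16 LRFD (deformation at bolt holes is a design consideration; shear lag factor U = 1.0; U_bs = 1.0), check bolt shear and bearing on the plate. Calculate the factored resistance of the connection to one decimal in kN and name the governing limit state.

506.7 kN (bearing governs)

Bolt shear: A_b = π(30)²/4 = 706.86 mm². φR_n = 0.75 × 469 × 706.86 × 4 × 2 = 1989.1 kN.
Bearing (6 mm plate, F_u = 450 MPa): end bolts L_c = 45 − 33/2 = 28.5, R_n = min(1.2×28.5×6×450, 2.4×30×6×450) = 92.34 kN/bolt; interior L_c = 108 − 33 = 75, R_n = 194.4 kN/bolt. φR_n = 0.75 × (1×92.34 + 3×194.4) = 506.7 kN.
Governing: min(1989.1, 506.7) = 506.7 kN → bearing.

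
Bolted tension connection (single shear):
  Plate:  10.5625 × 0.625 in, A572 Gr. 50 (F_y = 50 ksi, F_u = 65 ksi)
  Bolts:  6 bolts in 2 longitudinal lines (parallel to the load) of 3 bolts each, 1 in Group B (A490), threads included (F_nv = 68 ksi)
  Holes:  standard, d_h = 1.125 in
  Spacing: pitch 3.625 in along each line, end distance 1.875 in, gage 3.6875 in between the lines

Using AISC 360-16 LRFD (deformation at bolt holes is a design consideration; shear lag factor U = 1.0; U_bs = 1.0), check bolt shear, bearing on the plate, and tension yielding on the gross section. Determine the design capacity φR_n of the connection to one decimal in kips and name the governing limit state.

Bolt shear: A_b = π(1)²/4 = 0.7854 in². φR_n = 0.75 × 68 × 0.7854 × 6 × 1 = 240.3 kips.
Bearing (0.625 in plate, F_u = 65 ksi): end bolts L_c = 1.875 − 1.125/2 = 1.3125, R_n = min(1.2×1.3125×0.625×65, 2.4×1×0.625×65) = 63.984 kips/bolt; interior L_c = 3.625 − 1.125 = 2.5, R_n = 97.5 kips/bolt. φR_n = 0.75 × (2×63.984 + 4×97.5) = 388.5 kips.
Tension yield (gross): A_g = 10.5625×0.625 = 6.6016 in². φR_n = 0.90 × 50 × 6.6016 = 297.1 kips.
Governing: min(240.3, 388.5, 297.1) = 240.3 kips → bolt shear.

240.3 kips (bolt shear governs)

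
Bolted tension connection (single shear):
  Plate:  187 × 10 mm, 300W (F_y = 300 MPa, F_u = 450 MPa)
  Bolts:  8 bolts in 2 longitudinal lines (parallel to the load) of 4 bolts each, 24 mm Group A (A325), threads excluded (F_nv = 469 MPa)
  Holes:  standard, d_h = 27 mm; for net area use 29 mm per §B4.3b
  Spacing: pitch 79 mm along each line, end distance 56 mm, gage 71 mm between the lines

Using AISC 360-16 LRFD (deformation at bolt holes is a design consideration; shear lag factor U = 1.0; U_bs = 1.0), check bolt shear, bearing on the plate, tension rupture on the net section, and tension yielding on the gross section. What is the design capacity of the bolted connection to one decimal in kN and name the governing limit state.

Bolt shear: A_b = π(24)²/4 = 452.39 mm². φR_n = 0.75 × 469 × 452.39 × 8 × 1 = 1273.0 kN.
Bearing (10 mm plate, F_u = 450 MPa): end bolts L_c = 56 − 27/2 = 42.5, R_n = min(1.2×42.5×10×450, 2.4×24×10×450) = 229.5 kN/bolt; interior L_c = 79 − 27 = 52, R_n = 259.2 kN/bolt. φR_n = 0.75 × (2×229.5 + 6×259.2) = 1510.7 kN.
Tension rupture (net): A_n = (187 − 2×29)×10 = 1290 mm² (U = 1.0, A_e = A_n). φR_n = 0.75 × 450 × 1290 = 435.4 kN.
Tension yield (gross): A_g = 187×10 = 1870 mm². φR_n = 0.90 × 300 × 1870 = 504.9 kN.
Governing: min(1273.0, 1510.7, 435.4, 504.9) = 435.4 kN → net-section rupture.

435.4 kN (net-section rupture governs)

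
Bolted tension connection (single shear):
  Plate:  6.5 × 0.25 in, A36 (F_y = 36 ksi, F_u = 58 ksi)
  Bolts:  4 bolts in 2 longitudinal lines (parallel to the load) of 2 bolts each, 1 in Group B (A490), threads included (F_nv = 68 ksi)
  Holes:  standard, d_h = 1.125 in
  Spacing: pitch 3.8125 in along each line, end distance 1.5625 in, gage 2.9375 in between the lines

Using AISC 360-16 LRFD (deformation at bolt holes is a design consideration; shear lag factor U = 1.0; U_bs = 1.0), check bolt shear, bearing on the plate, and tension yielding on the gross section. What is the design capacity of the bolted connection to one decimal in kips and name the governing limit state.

Bolt shear: A_b = π(1)²/4 = 0.7854 in². φR_n = 0.75 × 68 × 0.7854 × 4 × 1 = 160.2 kips.
Bearing (0.25 in plate, F_u = 58 ksi): end bolts L_c = 1.5625 − 1.125/2 = 1, R_n = min(1.2×1×0.25×58, 2.4×1×0.25×58) = 17.4 kips/bolt; interior L_c = 3.8125 − 1.125 = 2.6875, R_n = 34.8 kips/bolt. φR_n = 0.75 × (2×17.4 + 2×34.8) = 78.3 kips.
Tension yield (gross): A_g = 6.5×0.25 = 1.625 in². φR_n = 0.90 × 36 × 1.625 = 52.7 kips.
Governing: min(160.2, 78.3, 52.7) = 52.7 kips → gross-section yield.

52.7 kips (gross-section yield governs)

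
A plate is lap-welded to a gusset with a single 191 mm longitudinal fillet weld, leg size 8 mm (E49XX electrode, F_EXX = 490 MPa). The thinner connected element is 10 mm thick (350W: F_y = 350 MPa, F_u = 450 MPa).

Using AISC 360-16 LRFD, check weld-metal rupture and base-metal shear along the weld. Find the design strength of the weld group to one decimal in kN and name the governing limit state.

238.2 kN (weld metal governs)

Weld metal: throat = 0.707×8 = 5.656 mm, L = 191 mm. φR_n = 0.75 × 0.6 × 490 × 5.656 × 191 = 238.2 kN.
Base metal shear (10 mm plate): yield φR_n = 1.0×0.6×350×10×191 = 401.1 kN; rupture φR_n = 0.75×0.6×450×10×191 = 386.8 kN; take 386.8 kN (rupture).
Governing: min(238.2, 386.8) = 238.2 kN → weld metal.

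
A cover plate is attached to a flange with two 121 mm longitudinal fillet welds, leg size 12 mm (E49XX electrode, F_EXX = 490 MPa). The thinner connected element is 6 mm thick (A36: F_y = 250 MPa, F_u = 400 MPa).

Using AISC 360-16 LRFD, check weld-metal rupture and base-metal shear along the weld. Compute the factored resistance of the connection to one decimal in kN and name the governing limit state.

217.8 kN (base-metal shear governs)

Weld metal: throat = 0.707×12 = 8.484 mm, L = 2×121 = 242 mm. φR_n = 0.75 × 0.6 × 490 × 8.484 × 242 = 452.7 kN.
Base metal shear (6 mm plate): yield φR_n = 1.0×0.6×250×6×242 = 217.8 kN; rupture φR_n = 0.75×0.6×400×6×242 = 261.4 kN; take 217.8 kN (yield).
Governing: min(452.7, 217.8) = 217.8 kN → base-metal shear.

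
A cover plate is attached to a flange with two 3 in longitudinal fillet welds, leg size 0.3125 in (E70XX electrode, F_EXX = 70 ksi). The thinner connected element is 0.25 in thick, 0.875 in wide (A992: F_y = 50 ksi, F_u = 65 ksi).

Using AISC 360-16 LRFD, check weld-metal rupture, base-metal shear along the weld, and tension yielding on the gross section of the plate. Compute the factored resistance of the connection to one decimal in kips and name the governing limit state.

Weld metal: throat = 0.707×0.3125 = 0.22094 in, L = 2×3 = 6 in. φR_n = 0.75 × 0.6 × 70 × 0.22094 × 6 = 41.8 kips.
Base metal shear (0.25 in plate): yield φR_n = 1.0×0.6×50×0.25×6 = 45.0 kips; rupture φR_n = 0.75×0.6×65×0.25×6 = 43.9 kips; take 43.9 kips (rupture).
Tension yield (gross): A_g = 0.875×0.25 = 0.21875 in². φR_n = 0.90 × 50 × 0.21875 = 9.8 kips.
Governing: min(41.8, 43.9, 9.8) = 9.8 kips → gross-section yield.

9.8 kips (gross-section yield governs)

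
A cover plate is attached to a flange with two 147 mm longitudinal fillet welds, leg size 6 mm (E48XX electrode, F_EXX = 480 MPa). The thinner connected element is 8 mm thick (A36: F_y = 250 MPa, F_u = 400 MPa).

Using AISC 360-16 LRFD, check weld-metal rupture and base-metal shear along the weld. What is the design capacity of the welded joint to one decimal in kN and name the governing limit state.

269.4 kN (weld metal governs)

Weld metal: throat = 0.707×6 = 4.242 mm, L = 2×147 = 294 mm. φR_n = 0.75 × 0.6 × 480 × 4.242 × 294 = 269.4 kN.
Base metal shear (8 mm plate): yield φR_n = 1.0×0.6×250×8×294 = 352.8 kN; rupture φR_n = 0.75×0.6×400×8×294 = 423.4 kN; take 352.8 kN (yield).
Governing: min(269.4, 352.8) = 269.4 kN → weld metal.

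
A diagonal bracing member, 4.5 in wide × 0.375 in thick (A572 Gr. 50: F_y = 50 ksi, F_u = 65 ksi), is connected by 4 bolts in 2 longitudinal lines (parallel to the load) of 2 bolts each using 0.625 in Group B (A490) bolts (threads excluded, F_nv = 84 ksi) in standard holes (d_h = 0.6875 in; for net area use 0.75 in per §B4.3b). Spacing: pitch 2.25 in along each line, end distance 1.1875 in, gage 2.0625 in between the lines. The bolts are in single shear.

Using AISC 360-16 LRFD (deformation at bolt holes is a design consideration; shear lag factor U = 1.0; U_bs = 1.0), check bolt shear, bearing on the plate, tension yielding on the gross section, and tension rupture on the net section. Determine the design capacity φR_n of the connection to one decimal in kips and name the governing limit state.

54.8 kips (net-section rupture governs)

Bolt shear: A_b = π(0.625)²/4 = 0.3068 in². φR_n = 0.75 × 84 × 0.3068 × 4 × 1 = 77.3 kips.
Bearing (0.375 in plate, F_u = 65 ksi): end bolts L_c = 1.1875 − 0.6875/2 = 0.84375, R_n = min(1.2×0.84375×0.375×65, 2.4×0.625×0.375×65) = 24.68 kips/bolt; interior L_c = 2.25 − 0.6875 = 1.5625, R_n = 36.563 kips/bolt. φR_n = 0.75 × (2×24.68 + 2×36.563) = 91.9 kips.
Tension yield (gross): A_g = 4.5×0.375 = 1.6875 in². φR_n = 0.90 × 50 × 1.6875 = 75.9 kips.
Tension rupture (net): A_n = (4.5 − 2×0.75)×0.375 = 1.125 in² (U = 1.0, A_e = A_n). φR_n = 0.75 × 65 × 1.125 = 54.8 kips.
Governing: min(77.3, 91.9, 75.9, 54.8) = 54.8 kips → net-section rupture.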